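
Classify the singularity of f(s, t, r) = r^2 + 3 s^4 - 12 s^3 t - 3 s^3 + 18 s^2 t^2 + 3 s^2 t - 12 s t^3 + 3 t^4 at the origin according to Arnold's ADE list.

D_{5}

The Hessian of f at 0 has rank 1. Corank 2; j^3 = -3*s^2*(s - t) has shape L^2 M (L != M), so D-series; mu = 5 gives D_5.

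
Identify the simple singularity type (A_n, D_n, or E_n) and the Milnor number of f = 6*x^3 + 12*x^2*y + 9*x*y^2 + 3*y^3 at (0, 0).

The Hessian of f at 0 has rank 0. Corank 2; j^3 = 3*(x + y)*(2*x^2 + 2*x*y + y^2) splits into three distinct lines over C (the quadratic factor has nonzero discriminant), so D_4.

Type D_{4}, Milnor number mu = 4.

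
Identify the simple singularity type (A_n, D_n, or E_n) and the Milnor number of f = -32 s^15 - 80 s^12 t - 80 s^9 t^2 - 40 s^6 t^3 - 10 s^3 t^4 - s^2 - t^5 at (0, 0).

The Hessian of f at 0 has rank 1. Corank 1: A-series; mu = 4 gives A_4.

Type A_4, Milnor number mu = 4.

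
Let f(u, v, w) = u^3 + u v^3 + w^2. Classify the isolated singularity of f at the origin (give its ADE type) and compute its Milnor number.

Type E_{7}, Milnor number mu = 7.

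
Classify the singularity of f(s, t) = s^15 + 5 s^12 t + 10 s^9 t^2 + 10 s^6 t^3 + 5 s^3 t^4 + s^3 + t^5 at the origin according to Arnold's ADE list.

The Hessian of f at 0 is [[0, 0], [0, 0]] with rank 0, so corank 2. A Groebner basis of the Jacobian ideal J(f) in C{s,t} is {t^4, s^2}; counting standard monomials gives mu = 8. Corank 2; j^3 = s^3 is a perfect cube, so E-series; the 5-jet and mu = 8 give E_8.

E_8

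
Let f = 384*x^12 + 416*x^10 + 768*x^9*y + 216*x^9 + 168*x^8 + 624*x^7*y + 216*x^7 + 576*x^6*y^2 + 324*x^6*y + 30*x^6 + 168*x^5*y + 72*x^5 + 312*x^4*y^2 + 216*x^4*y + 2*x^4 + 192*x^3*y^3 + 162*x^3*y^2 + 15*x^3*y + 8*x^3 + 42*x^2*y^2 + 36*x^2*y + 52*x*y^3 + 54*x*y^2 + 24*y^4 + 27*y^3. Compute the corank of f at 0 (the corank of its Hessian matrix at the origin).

2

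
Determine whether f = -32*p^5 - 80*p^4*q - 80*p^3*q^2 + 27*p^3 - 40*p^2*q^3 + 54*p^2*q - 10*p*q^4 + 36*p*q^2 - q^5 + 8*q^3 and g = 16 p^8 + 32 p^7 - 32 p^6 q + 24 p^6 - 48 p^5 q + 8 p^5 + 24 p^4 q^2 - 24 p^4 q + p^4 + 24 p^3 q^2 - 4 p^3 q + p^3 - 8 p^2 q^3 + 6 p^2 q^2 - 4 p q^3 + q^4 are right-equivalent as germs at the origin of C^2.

No.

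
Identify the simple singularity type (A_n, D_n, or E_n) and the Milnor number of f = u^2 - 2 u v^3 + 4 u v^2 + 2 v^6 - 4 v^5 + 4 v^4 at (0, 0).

Type A_{5}, Milnor number mu = 5.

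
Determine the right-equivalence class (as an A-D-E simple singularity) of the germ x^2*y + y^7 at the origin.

D8

The Hessian of f at 0 is [[0, 0], [0, 0]] with rank 0, so corank 2. A Groebner basis of the Jacobian ideal J(f) in C{x,y} is {x^2/7 + y^6, x^3, x*y}; counting standard monomials gives mu = 8. Corank 2; j^3 = x^2*y has shape L^2 M (L != M), so D-series; mu = 8 gives D_8.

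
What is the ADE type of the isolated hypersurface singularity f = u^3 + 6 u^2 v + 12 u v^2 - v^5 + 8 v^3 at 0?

The Hessian of f at 0 has rank 0. Corank 2; j^3 = (u + 2*v)^3 is a perfect cube, so E-series; the 5-jet and mu = 8 give E_8.

E_8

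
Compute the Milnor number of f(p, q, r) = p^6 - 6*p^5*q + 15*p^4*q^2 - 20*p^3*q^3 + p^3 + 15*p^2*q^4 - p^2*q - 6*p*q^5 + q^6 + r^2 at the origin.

The Hessian of f at 0 is [[0, 0, 0], [0, 0, 0], [0, 0, 2]] with rank 1, so corank 2. A Groebner basis of the Jacobian ideal J(f) in C{p,q,r} is {-p*q/6 + q^5, p*q^2, p^2 - p*q, r}; counting standard monomials gives mu = 7. Corank 2; j^3 = p^2*(p - q) has shape L^2 M (L != M), so D-series; mu = 7 gives D_7.

7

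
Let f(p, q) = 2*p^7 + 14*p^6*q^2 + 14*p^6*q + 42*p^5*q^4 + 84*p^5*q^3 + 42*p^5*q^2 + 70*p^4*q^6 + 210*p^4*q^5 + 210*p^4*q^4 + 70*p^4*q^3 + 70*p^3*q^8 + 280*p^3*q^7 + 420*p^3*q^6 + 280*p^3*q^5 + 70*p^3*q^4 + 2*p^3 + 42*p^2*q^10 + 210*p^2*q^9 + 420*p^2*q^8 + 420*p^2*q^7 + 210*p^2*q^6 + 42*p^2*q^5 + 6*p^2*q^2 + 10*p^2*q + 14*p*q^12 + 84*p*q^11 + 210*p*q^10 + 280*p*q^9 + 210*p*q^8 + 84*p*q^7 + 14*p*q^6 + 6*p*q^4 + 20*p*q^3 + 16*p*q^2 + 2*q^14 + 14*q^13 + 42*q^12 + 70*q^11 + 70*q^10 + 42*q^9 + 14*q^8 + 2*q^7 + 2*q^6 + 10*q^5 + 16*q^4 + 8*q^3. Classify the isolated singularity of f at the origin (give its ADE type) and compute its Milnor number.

Type D_8, Milnor number mu = 8.

The Hessian of f at 0 has rank 0. Corank 2; j^3 = 2*(p + q)*(p + 2*q)^2 has shape L^2 M (L != M), so D-series; mu = 8 gives D_8.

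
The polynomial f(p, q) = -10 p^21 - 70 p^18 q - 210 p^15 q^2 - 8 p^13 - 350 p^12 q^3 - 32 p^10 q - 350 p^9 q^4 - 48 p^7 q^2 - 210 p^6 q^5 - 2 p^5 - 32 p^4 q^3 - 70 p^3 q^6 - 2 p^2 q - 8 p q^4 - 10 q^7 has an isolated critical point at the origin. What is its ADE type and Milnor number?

The Hessian of f at 0 has rank 0. Corank 2; j^3 = -2*p^2*q has shape L^2 M (L != M), so D-series; mu = 8 gives D_8.

Type D8, Milnor number mu = 8.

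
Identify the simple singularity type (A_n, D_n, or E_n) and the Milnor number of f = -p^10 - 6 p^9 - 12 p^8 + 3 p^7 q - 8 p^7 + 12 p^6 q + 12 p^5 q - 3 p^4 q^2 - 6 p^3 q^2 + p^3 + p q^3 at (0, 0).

The Hessian of f at 0 has rank 0. Corank 2; j^3 = p^3 is a perfect cube, so E-series; the 4-jet and mu = 7 give E_7.

Type E_7, Milnor number mu = 7.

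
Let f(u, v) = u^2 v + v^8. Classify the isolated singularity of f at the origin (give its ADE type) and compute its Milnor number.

Type D_{9}, Milnor number mu = 9.

The Hessian of f at 0 has rank 0. Corank 2; j^3 = u^2*v has shape L^2 M (L != M), so D-series; mu = 9 gives D_9.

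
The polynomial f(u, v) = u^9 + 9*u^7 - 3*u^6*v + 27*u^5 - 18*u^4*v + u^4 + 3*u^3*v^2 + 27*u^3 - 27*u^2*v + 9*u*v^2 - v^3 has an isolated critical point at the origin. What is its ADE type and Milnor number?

Type E_6, Milnor number mu = 6.

The Hessian of f at 0 is [[0, 0], [0, 0]] with rank 0, so corank 2. A Groebner basis of the Jacobian ideal J(f) in C{u,v} is {v^4, u*v^2 - 2*v^3/9, u^2 - 2*u*v/3 + v^2/9}; counting standard monomials gives mu = 6. Corank 2; j^3 = (3*u - v)^3 is a perfect cube, so E-series; the 4-jet and mu = 6 give E_6.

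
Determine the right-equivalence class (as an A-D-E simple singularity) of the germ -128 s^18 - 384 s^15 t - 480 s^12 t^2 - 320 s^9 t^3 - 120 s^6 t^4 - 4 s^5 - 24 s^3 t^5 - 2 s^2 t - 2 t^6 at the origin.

The Hessian of f at 0 is [[0, 0], [0, 0]] with rank 0, so corank 2. A Groebner basis of the Jacobian ideal J(f) in C{s,t} is {s^2/6 + t^5, s^3, s*t}; counting standard monomials gives mu = 7. Corank 2; j^3 = -2*s^2*t has shape L^2 M (L != M), so D-series; mu = 7 gives D_7.

D_7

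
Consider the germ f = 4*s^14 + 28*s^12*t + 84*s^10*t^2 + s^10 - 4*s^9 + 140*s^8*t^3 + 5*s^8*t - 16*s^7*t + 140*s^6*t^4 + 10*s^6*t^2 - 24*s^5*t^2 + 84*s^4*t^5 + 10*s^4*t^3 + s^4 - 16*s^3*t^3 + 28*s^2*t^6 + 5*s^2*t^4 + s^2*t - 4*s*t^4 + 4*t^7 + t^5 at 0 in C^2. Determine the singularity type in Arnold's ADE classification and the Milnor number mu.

Type D6, Milnor number mu = 6.

The Hessian of f at 0 has rank 0. Corank 2; j^3 = s^2*t has shape L^2 M (L != M), so D-series; mu = 6 gives D_6.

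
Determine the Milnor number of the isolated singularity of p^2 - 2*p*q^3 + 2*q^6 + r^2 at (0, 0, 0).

The Hessian of f at 0 has rank 2. Corank 1: A-series; mu = 5 gives A_5.

5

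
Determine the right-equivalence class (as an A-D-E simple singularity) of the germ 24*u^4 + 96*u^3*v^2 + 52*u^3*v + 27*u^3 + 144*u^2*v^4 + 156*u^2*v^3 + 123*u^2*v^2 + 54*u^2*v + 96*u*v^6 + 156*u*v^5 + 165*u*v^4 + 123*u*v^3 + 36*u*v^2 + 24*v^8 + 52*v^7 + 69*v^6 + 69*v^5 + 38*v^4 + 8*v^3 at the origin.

E7

The Hessian of f at 0 has rank 0. Corank 2; j^3 = (3*u + 2*v)^3 is a perfect cube, so E-series; the 4-jet and mu = 7 give E_7.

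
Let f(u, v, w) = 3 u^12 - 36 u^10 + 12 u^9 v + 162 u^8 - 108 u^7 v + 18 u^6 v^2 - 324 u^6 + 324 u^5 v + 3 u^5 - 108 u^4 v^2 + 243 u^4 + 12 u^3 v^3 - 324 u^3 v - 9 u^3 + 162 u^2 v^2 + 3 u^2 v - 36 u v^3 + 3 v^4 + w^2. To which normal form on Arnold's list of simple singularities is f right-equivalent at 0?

The Hessian of f at 0 has rank 1. Corank 2; j^3 = -3*u^2*(3*u - v) has shape L^2 M (L != M), so D-series; mu = 5 gives D_5.

D5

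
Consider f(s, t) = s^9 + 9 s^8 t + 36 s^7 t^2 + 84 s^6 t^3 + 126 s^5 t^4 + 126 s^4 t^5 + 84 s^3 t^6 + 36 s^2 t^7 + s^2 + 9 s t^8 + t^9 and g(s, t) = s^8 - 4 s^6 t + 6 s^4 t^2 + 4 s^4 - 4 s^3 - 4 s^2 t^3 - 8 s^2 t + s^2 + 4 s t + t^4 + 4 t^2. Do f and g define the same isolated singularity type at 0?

No.

The Hessian of f at 0 has rank 1. Corank 1: A-series; mu = 8 gives A_8. The Hessian of g at 0 has rank 1. Corank 1: A-series; mu = 3 gives A_3. f is A_8 but g is A_3, hence not right-equivalent.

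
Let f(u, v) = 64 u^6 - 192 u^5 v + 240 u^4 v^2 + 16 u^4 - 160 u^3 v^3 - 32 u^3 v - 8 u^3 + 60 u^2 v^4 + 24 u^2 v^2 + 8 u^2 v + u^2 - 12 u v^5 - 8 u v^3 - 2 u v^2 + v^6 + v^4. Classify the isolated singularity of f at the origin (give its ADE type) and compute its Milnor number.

The Hessian of f at 0 is [[2, 0], [0, 0]] with rank 1, so corank 1. A Groebner basis of the Jacobian ideal J(f) in C{u,v} is {u*v^2 - u*v - u/4 + v^2/4, -5*u*v - u + v^3 + v^2, u^2 - u*v - u/4 + v^2/4}; counting standard monomials gives mu = 5. Corank 1: A-series; mu = 5 gives A_5.

Type A5, Milnor number mu = 5.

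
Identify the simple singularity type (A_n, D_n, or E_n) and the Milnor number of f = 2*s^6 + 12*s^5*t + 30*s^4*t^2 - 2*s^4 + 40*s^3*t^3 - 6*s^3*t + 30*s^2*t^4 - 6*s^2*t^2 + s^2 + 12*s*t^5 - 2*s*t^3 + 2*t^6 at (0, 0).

Type A5, Milnor number mu = 5.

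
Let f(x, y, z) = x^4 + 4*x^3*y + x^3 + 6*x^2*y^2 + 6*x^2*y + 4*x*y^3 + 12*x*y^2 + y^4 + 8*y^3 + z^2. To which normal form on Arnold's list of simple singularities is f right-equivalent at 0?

E6

The Hessian of f at 0 has rank 1. Corank 2; j^3 = (x + 2*y)^3 is a perfect cube, so E-series; the 4-jet and mu = 6 give E_6.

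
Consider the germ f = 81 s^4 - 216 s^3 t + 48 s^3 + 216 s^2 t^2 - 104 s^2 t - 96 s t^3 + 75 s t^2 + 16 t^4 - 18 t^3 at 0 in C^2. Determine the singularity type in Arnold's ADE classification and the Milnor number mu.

The Hessian of f at 0 has rank 0. Corank 2; j^3 = (3*s - 2*t)*(4*s - 3*t)^2 has shape L^2 M (L != M), so D-series; mu = 5 gives D_5.

Type D_5, Milnor number mu = 5.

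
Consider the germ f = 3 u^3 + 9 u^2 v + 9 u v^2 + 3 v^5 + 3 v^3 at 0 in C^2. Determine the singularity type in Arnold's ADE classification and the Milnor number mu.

The Hessian of f at 0 is [[0, 0], [0, 0]] with rank 0, so corank 2. A Groebner basis of the Jacobian ideal J(f) in C{u,v} is {v^4, u^2 + 2*u*v + v^2}; counting standard monomials gives mu = 8. Corank 2; j^3 = 3*(u + v)^3 is a perfect cube, so E-series; the 5-jet and mu = 8 give E_8.

Type E8, Milnor number mu = 8.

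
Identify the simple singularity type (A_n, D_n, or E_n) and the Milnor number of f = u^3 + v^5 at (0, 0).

The Hessian of f at 0 has rank 0. Corank 2; j^3 = u^3 is a perfect cube, so E-series; the 5-jet and mu = 8 give E_8.

Type E_8, Milnor number mu = 8.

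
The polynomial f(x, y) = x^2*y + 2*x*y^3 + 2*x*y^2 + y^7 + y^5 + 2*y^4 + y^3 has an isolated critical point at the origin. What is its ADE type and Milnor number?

The Hessian of f at 0 is [[0, 0], [0, 0]] with rank 0, so corank 2. A Groebner basis of the Jacobian ideal J(f) in C{x,y} is {x^2*y^2 - 2*x^2*y + x^2/7 - 20*x*y^2/7 + 8*x*y/7 + y^2, x^3 + 3*x^2*y - x^2/7 + 20*x*y^2/7 - 8*x*y/7 - y^2, x*y + y^3 + y^2}; counting standard monomials gives mu = 8. Corank 2; j^3 = y*(x + y)^2 has shape L^2 M (L != M), so D-series; mu = 8 gives D_8.

Type D_{8}, Milnor number mu = 8.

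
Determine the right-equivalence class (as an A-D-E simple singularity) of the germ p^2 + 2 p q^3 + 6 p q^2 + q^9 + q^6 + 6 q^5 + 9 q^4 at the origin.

A_8

The Hessian of f at 0 is [[2, 0], [0, 0]] with rank 1, so corank 1. A Groebner basis of the Jacobian ideal J(f) in C{p,q} is {p^2*q^2 - 6*p^2*q + 27*p^2 + 108*p*q^2 - 81*p*q + 243*p + 729*q^2, p^3 + 27*p^2*q - 135*p^2 - 567*p*q^2 + 486*p*q - 1458*p - 4374*q^2, p + q^3 + 3*q^2}; counting standard monomials gives mu = 8. Corank 1: A-series; mu = 8 gives A_8.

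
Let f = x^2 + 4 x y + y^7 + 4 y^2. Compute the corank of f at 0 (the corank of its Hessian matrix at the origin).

1

The Hessian at 0 is [[2, 4], [4, 8]] of rank 1; hence corank 1.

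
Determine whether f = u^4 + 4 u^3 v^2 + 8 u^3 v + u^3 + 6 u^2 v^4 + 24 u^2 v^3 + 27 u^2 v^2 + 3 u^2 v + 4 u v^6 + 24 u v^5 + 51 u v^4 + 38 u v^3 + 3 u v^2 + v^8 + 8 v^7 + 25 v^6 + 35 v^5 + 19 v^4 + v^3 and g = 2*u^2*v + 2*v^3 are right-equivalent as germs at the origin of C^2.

No.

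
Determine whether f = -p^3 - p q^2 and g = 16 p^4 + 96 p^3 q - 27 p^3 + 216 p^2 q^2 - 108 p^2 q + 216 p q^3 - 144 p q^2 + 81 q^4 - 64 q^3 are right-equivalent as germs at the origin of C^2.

The Hessian of f at 0 has rank 0. Corank 2; j^3 = -p*(p^2 + q^2) splits into three distinct lines over C (the quadratic factor has nonzero discriminant), so D_4. The Hessian of g at 0 has rank 0. Corank 2; j^3 = -(3*p + 4*q)^3 is a perfect cube, so E-series; the 4-jet and mu = 6 give E_6. f is D_4 but g is E_6, hence not right-equivalent.

No.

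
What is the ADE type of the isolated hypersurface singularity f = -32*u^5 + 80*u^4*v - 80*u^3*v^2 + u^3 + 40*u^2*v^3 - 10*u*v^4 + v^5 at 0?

The Hessian of f at 0 has rank 0. Corank 2; j^3 = u^3 is a perfect cube, so E-series; the 5-jet and mu = 8 give E_8.

E_8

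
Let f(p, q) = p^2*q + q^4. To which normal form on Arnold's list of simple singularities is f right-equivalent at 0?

D_{5}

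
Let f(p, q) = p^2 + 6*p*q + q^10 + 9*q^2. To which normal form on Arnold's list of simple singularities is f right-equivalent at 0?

A9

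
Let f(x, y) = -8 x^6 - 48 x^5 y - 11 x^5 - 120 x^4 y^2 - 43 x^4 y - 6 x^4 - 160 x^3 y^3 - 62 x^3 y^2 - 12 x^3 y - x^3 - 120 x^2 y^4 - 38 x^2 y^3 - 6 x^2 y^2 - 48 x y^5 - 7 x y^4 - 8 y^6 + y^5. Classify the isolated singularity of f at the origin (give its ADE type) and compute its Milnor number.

The Hessian of f at 0 is [[0, 0], [0, 0]] with rank 0, so corank 2. A Groebner basis of the Jacobian ideal J(f) in C{x,y} is {-x^2/32 + x*y^3 - x*y^2/8, x^2/8 + x*y^2/2 + y^4, x^3, x^2*y + x^2/8 + x*y^2/2}; counting standard monomials gives mu = 8. Corank 2; j^3 = -x^3 is a perfect cube, so E-series; the 5-jet and mu = 8 give E_8.

Type E8, Milnor number mu = 8.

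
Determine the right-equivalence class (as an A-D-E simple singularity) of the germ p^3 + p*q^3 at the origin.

The Hessian of f at 0 has rank 0. Corank 2; j^3 = p^3 is a perfect cube, so E-series; the 4-jet and mu = 7 give E_7.

E7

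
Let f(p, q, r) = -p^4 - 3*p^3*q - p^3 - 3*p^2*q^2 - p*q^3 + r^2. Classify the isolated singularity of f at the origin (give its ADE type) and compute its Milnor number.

The Hessian of f at 0 has rank 1. Corank 2; j^3 = -p^3 is a perfect cube, so E-series; the 4-jet and mu = 7 give E_7.

Type E_7, Milnor number mu = 7.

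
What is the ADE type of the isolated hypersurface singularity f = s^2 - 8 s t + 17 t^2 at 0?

A_1

The Hessian of f at 0 has rank 2. Corank 0: nondegenerate Morse point, so A_1.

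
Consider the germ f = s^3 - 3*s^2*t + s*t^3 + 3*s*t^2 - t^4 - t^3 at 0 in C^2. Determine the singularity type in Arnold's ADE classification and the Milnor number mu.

The Hessian of f at 0 has rank 0. Corank 2; j^3 = (s - t)^3 is a perfect cube, so E-series; the 4-jet and mu = 7 give E_7.

Type E7, Milnor number mu = 7.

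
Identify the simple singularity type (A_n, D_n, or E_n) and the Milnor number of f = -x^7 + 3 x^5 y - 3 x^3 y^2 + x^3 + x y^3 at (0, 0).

Type E_7, Milnor number mu = 7.

The Hessian of f at 0 is [[0, 0], [0, 0]] with rank 0, so corank 2. A Groebner basis of the Jacobian ideal J(f) in C{x,y} is {x^3, x*y^2, 3*x^2 + y^3}; counting standard monomials gives mu = 7. Corank 2; j^3 = x^3 is a perfect cube, so E-series; the 4-jet and mu = 7 give E_7.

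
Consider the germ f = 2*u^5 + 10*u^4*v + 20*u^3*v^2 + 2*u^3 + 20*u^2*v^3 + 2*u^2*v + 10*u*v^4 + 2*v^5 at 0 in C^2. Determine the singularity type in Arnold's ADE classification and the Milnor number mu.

The Hessian of f at 0 has rank 0. Corank 2; j^3 = 2*u^2*(u + v) has shape L^2 M (L != M), so D-series; mu = 6 gives D_6.

Type D_{6}, Milnor number mu = 6.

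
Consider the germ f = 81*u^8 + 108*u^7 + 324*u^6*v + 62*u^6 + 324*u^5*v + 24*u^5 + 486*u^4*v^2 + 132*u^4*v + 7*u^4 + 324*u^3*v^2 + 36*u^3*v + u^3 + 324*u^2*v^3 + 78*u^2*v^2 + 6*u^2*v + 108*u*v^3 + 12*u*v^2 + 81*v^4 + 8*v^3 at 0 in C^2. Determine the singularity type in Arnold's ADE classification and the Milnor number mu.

Type E6, Milnor number mu = 6.

The Hessian of f at 0 has rank 0. Corank 2; j^3 = (u + 2*v)^3 is a perfect cube, so E-series; the 4-jet and mu = 6 give E_6.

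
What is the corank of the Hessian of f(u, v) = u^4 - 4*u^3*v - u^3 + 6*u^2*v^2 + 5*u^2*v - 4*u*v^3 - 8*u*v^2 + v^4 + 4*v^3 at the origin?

2

Hessian at 0 has rank 0.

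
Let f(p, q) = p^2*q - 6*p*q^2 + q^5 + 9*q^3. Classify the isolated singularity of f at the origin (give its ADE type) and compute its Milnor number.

Type D6, Milnor number mu = 6.

The Hessian of f at 0 is [[0, 0], [0, 0]] with rank 0, so corank 2. A Groebner basis of the Jacobian ideal J(f) in C{p,q} is {p^2/5 + q^4 - 9*q^2/5, p^3 - 27*q^3, p*q - 3*q^2}; counting standard monomials gives mu = 6. Corank 2; j^3 = q*(p - 3*q)^2 has shape L^2 M (L != M), so D-series; mu = 6 gives D_6.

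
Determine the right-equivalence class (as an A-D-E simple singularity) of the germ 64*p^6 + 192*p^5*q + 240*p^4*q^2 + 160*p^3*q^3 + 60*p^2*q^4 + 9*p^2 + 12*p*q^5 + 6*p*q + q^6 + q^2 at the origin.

The Hessian of f at 0 has rank 1. Corank 1: A-series; mu = 5 gives A_5.

A_{5}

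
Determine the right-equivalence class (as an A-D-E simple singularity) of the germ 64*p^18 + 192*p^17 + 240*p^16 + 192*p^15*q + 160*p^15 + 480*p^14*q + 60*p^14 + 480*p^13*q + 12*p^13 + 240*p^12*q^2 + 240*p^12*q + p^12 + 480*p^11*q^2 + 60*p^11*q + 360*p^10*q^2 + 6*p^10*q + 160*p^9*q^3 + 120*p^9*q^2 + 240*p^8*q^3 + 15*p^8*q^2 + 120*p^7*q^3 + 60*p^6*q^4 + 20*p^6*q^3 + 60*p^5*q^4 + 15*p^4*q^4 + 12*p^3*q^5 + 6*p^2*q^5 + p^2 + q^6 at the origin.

The Hessian of f at 0 is [[2, 0], [0, 0]] with rank 1, so corank 1. A Groebner basis of the Jacobian ideal J(f) in C{p,q} is {q^5, p}; counting standard monomials gives mu = 5. Corank 1: A-series; mu = 5 gives A_5.

A5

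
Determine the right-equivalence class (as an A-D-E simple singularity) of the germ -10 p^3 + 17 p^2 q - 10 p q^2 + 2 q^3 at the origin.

The Hessian of f at 0 has rank 0. Corank 2; j^3 = -(2*p - q)*(5*p^2 - 6*p*q + 2*q^2) splits into three distinct lines over C (the quadratic factor has nonzero discriminant), so D_4.

D4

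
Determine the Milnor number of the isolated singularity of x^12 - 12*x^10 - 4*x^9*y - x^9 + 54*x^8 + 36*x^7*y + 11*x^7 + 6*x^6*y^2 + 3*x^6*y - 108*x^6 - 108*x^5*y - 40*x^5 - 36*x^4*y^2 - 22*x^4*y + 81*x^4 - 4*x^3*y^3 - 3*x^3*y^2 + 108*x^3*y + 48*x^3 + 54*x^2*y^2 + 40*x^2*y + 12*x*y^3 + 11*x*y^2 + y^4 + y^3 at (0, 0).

The Hessian of f at 0 has rank 0. Corank 2; j^3 = (3*x + y)*(4*x + y)^2 has shape L^2 M (L != M), so D-series; mu = 5 gives D_5.

5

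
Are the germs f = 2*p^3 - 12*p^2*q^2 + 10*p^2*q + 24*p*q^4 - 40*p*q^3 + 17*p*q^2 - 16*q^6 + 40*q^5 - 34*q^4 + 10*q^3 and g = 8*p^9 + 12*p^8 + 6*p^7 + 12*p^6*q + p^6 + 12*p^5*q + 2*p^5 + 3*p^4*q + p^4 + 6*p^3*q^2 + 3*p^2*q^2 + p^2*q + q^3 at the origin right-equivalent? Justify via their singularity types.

Yes.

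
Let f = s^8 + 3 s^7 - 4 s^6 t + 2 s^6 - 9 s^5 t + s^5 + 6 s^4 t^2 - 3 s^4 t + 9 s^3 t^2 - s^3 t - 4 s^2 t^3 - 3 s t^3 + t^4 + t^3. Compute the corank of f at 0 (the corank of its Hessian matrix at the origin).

The Hessian at 0 is [[0, 0], [0, 0]] of rank 0; hence corank 2.

2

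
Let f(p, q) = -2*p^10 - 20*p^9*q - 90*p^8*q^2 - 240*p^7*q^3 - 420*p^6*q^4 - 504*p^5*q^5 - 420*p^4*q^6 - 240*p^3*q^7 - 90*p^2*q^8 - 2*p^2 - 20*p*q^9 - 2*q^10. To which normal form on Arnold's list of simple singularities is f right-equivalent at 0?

A_9

The Hessian of f at 0 has rank 1. Corank 1: A-series; mu = 9 gives A_9.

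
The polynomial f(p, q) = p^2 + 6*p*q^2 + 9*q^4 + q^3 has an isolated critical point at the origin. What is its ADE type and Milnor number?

Type A_{2}, Milnor number mu = 2.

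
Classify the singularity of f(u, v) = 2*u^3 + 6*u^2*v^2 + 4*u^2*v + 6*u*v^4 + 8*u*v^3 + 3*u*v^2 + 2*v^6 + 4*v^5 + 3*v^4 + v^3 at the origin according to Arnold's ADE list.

D_{4}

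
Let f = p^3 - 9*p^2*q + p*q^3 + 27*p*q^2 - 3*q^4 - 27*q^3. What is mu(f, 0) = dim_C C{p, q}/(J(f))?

The Hessian of f at 0 has rank 0. Corank 2; j^3 = (p - 3*q)^3 is a perfect cube, so E-series; the 4-jet and mu = 7 give E_7.

7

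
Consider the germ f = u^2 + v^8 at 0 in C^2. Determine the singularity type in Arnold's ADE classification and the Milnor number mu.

Type A7, Milnor number mu = 7.

The Hessian of f at 0 is [[2, 0], [0, 0]] with rank 1, so corank 1. A Groebner basis of the Jacobian ideal J(f) in C{u,v} is {v^7, u}; counting standard monomials gives mu = 7. Corank 1: A-series; mu = 7 gives A_7.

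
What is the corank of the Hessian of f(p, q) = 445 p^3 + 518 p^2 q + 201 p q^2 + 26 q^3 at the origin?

2

Hessian at 0 has rank 0.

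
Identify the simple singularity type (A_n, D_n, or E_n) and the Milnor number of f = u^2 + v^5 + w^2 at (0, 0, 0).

The Hessian of f at 0 has rank 2. Corank 1: A-series; mu = 4 gives A_4.

Type A4, Milnor number mu = 4.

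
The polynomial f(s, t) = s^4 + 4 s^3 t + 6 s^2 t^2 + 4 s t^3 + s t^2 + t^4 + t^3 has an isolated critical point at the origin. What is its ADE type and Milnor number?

The Hessian of f at 0 is [[0, 0], [0, 0]] with rank 0, so corank 2. A Groebner basis of the Jacobian ideal J(f) in C{s,t} is {s^3 + t^2/4, t^3, s*t + t^2}; counting standard monomials gives mu = 5. Corank 2; j^3 = t^2*(s + t) has shape L^2 M (L != M), so D-series; mu = 5 gives D_5.

Type D_5, Milnor number mu = 5.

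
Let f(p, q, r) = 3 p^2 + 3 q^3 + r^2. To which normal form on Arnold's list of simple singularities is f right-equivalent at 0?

A_{2}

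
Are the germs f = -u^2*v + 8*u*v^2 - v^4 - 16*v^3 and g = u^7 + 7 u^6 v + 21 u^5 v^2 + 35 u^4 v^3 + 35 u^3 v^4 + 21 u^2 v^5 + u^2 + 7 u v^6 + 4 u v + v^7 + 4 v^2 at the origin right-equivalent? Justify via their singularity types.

No.

The Hessian of f at 0 is [[0, 0], [0, 0]] with rank 0, so corank 2. A Groebner basis of the Jacobian ideal J(f) in C{u,v} is {u^3 + 16*u^2 - 256*v^2, u^2/4 + v^3 - 4*v^2, u*v - 4*v^2}; counting standard monomials gives mu = 5. Corank 2; j^3 = -v*(u - 4*v)^2 has shape L^2 M (L != M), so D-series; mu = 5 gives D_5. The Hessian of g at 0 is [[2, 4], [4, 8]] with rank 1, so corank 1. A Groebner basis of the Jacobian ideal J(g) in C{u,v} is {v^6, u + 2*v}; counting standard monomials gives mu = 6. Corank 1: A-series; mu = 6 gives A_6. f is D_5 but g is A_6, hence not right-equivalent.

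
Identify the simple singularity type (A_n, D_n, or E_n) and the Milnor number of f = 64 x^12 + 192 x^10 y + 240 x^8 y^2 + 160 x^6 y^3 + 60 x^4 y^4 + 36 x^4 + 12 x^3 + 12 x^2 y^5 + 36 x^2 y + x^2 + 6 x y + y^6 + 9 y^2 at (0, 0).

Type A_{5}, Milnor number mu = 5.

The Hessian of f at 0 is [[2, 6], [6, 18]] with rank 1, so corank 1. A Groebner basis of the Jacobian ideal J(f) in C{x,y} is {x*y^2 - x*y/6 + x/324 - y^2/3 + y/108, 5*x*y/54 - x/486 + y^3 + y^2/6 - y/162, x^2 + x/6 + y/2}; counting standard monomials gives mu = 5. Corank 1: A-series; mu = 5 gives A_5.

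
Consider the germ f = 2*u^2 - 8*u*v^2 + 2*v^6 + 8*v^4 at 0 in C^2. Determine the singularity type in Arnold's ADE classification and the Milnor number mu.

The Hessian of f at 0 has rank 1. Corank 1: A-series; mu = 5 gives A_5.

Type A5, Milnor number mu = 5.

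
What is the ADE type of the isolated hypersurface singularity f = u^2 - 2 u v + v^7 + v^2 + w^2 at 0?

The Hessian of f at 0 is [[2, -2, 0], [-2, 2, 0], [0, 0, 2]] with rank 2, so corank 1. A Groebner basis of the Jacobian ideal J(f) in C{u,v,w} is {v^6, u - v, w}; counting standard monomials gives mu = 6. Corank 1: A-series; mu = 6 gives A_6.

A_6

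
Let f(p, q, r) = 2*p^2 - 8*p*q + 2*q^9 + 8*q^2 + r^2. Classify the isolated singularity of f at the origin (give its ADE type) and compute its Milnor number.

Type A8, Milnor number mu = 8.

The Hessian of f at 0 is [[4, -8, 0], [-8, 16, 0], [0, 0, 2]] with rank 2, so corank 1. A Groebner basis of the Jacobian ideal J(f) in C{p,q,r} is {q^8, p - 2*q, r}; counting standard monomials gives mu = 8. Corank 1: A-series; mu = 8 gives A_8.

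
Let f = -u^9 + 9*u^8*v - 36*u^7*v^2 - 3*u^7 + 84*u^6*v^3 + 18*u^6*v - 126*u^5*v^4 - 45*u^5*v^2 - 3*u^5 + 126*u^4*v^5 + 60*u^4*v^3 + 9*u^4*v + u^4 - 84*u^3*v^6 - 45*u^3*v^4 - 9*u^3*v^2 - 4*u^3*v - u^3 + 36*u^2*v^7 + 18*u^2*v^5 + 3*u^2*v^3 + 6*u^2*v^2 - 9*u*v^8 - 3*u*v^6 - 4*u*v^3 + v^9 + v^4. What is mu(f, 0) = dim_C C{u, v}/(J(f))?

The Hessian of f at 0 has rank 0. Corank 2; j^3 = -u^3 is a perfect cube, so E-series; the 4-jet and mu = 6 give E_6.

6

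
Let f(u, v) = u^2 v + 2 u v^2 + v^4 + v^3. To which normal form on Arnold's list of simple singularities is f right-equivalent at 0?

The Hessian of f at 0 has rank 0. Corank 2; j^3 = v*(u + v)^2 has shape L^2 M (L != M), so D-series; mu = 5 gives D_5.

D_{5}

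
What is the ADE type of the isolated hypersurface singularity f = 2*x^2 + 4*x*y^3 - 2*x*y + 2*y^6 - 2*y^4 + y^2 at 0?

A_1

The Hessian of f at 0 has rank 2. Corank 0: nondegenerate Morse point, so A_1.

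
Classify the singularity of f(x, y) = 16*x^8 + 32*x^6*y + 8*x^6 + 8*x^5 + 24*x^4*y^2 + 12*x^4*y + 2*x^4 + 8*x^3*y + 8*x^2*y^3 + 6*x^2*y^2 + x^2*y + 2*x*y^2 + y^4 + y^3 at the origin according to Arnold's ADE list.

The Hessian of f at 0 is [[0, 0], [0, 0]] with rank 0, so corank 2. A Groebner basis of the Jacobian ideal J(f) in C{x,y} is {x*y^2 - x*y/2 - y^2/2, x*y/2 + y^3 + y^2/2, x^2 - y^2}; counting standard monomials gives mu = 5. Corank 2; j^3 = y*(x + y)^2 has shape L^2 M (L != M), so D-series; mu = 5 gives D_5.

D_5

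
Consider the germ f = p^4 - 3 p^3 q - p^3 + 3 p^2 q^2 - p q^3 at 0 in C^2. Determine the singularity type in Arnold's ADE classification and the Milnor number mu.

Type E7, Milnor number mu = 7.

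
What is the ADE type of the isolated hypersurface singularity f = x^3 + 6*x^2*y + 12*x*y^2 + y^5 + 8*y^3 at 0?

E_8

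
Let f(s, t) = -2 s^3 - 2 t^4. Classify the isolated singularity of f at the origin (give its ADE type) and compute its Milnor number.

The Hessian of f at 0 is [[0, 0], [0, 0]] with rank 0, so corank 2. A Groebner basis of the Jacobian ideal J(f) in C{s,t} is {t^3, s^2}; counting standard monomials gives mu = 6. Corank 2; j^3 = -2*s^3 is a perfect cube, so E-series; the 4-jet and mu = 6 give E_6.

Type E6, Milnor number mu = 6.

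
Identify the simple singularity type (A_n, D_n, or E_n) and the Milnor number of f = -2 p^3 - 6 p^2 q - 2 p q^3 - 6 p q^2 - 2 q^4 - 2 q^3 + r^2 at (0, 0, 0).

The Hessian of f at 0 has rank 1. Corank 2; j^3 = -2*(p + q)^3 is a perfect cube, so E-series; the 4-jet and mu = 7 give E_7.

Type E_{7}, Milnor number mu = 7.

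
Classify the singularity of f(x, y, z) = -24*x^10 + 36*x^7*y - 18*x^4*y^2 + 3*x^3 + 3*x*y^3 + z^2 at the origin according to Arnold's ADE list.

E_7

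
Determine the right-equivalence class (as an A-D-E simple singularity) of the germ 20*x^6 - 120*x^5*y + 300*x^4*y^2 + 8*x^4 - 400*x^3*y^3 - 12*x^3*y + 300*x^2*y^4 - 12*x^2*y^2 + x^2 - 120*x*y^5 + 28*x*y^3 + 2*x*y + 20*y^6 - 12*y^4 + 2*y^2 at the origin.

The Hessian of f at 0 has rank 2. Corank 0: nondegenerate Morse point, so A_1.

A_1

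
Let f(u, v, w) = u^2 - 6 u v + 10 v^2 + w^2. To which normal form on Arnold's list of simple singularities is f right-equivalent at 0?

The Hessian of f at 0 is [[2, -6, 0], [-6, 20, 0], [0, 0, 2]] with rank 3, so corank 0. A Groebner basis of the Jacobian ideal J(f) in C{u,v,w} is {u, v, w}; counting standard monomials gives mu = 1. Corank 0: nondegenerate Morse point, so A_1.

A_{1}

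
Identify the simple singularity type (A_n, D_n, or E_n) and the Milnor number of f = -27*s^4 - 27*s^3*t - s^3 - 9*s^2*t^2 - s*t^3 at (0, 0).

Type E_{7}, Milnor number mu = 7.

The Hessian of f at 0 is [[0, 0], [0, 0]] with rank 0, so corank 2. A Groebner basis of the Jacobian ideal J(f) in C{s,t} is {s^2/3 + t^4 + t^3/9, s^3, s^2*t - s^2/9 - t^3/27, 2*s^2/3 + s*t^2 + 2*t^3/9}; counting standard monomials gives mu = 7. Corank 2; j^3 = -s^3 is a perfect cube, so E-series; the 4-jet and mu = 7 give E_7.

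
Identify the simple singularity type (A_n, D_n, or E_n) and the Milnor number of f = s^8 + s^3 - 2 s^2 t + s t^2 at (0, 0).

The Hessian of f at 0 is [[0, 0], [0, 0]] with rank 0, so corank 2. A Groebner basis of the Jacobian ideal J(f) in C{s,t} is {-s*t/8 + t^7 + t^2/8, s*t^2 - t^3, s^2 - s*t}; counting standard monomials gives mu = 9. Corank 2; j^3 = s*(s - t)^2 has shape L^2 M (L != M), so D-series; mu = 9 gives D_9.

Type D9, Milnor number mu = 9.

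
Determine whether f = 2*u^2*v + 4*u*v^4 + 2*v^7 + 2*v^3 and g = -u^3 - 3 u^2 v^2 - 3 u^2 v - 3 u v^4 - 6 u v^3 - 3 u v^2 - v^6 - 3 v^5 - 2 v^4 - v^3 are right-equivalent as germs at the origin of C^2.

The Hessian of f at 0 has rank 0. Corank 2; j^3 = 2*v*(u^2 + v^2) splits into three distinct lines over C (the quadratic factor has nonzero discriminant), so D_4. The Hessian of g at 0 has rank 0. Corank 2; j^3 = -(u + v)^3 is a perfect cube, so E-series; the 4-jet and mu = 6 give E_6. f is D_4 but g is E_6, hence not right-equivalent.

No.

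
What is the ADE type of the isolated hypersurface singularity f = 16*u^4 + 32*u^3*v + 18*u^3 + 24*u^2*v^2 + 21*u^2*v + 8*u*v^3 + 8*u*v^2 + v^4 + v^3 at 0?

D_5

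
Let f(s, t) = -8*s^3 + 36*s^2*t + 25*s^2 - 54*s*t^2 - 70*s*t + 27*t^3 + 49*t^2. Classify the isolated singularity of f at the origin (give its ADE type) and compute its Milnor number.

Type A2, Milnor number mu = 2.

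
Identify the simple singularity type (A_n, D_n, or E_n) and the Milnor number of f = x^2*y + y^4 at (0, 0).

Type D5, Milnor number mu = 5.

The Hessian of f at 0 is [[0, 0], [0, 0]] with rank 0, so corank 2. A Groebner basis of the Jacobian ideal J(f) in C{x,y} is {x^3, x^2/4 + y^3, x*y}; counting standard monomials gives mu = 5. Corank 2; j^3 = x^2*y has shape L^2 M (L != M), so D-series; mu = 5 gives D_5.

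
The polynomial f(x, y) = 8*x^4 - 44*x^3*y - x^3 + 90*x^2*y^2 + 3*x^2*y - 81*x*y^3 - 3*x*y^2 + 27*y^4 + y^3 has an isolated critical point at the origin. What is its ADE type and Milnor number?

Type E_7, Milnor number mu = 7.

The Hessian of f at 0 has rank 0. Corank 2; j^3 = -(x - y)^3 is a perfect cube, so E-series; the 4-jet and mu = 7 give E_7.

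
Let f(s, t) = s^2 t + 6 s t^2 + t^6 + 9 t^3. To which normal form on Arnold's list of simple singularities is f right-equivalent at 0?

D_{7}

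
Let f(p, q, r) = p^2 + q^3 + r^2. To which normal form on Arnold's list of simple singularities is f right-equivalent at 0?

A_{2}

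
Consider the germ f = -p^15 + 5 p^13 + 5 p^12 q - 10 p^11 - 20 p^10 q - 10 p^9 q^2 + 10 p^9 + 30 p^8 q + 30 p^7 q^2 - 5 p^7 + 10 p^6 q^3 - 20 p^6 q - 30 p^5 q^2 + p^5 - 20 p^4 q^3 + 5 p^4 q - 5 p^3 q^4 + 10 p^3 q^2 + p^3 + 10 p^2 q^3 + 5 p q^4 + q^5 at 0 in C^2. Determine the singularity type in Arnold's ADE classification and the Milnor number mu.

Type E8, Milnor number mu = 8.

The Hessian of f at 0 has rank 0. Corank 2; j^3 = p^3 is a perfect cube, so E-series; the 5-jet and mu = 8 give E_8.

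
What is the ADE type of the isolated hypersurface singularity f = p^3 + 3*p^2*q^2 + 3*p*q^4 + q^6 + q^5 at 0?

E_8

The Hessian of f at 0 has rank 0. Corank 2; j^3 = p^3 is a perfect cube, so E-series; the 5-jet and mu = 8 give E_8.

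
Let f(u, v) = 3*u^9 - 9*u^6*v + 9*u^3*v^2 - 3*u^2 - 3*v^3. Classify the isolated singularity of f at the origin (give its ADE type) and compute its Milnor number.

Type A_2, Milnor number mu = 2.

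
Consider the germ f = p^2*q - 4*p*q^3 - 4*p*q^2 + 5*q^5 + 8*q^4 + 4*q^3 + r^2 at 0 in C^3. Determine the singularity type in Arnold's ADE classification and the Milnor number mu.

Type D6, Milnor number mu = 6.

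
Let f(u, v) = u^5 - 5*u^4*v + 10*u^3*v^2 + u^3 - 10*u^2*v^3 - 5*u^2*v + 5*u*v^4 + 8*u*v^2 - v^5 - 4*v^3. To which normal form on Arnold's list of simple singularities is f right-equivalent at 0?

The Hessian of f at 0 is [[0, 0], [0, 0]] with rank 0, so corank 2. A Groebner basis of the Jacobian ideal J(f) in C{u,v} is {-u*v/5 + v^4 + 2*v^2/5, u*v^2 - 2*v^3, u^2 - 3*u*v + 2*v^2}; counting standard monomials gives mu = 6. Corank 2; j^3 = (u - 2*v)^2*(u - v) has shape L^2 M (L != M), so D-series; mu = 6 gives D_6.

D_{6}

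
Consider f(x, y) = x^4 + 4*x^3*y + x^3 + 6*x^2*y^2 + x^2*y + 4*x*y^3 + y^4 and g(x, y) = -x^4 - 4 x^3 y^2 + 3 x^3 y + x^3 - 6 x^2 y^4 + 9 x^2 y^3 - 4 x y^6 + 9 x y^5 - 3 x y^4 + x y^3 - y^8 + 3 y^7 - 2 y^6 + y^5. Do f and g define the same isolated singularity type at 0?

The Hessian of f at 0 has rank 0. Corank 2; j^3 = x^2*(x + y) has shape L^2 M (L != M), so D-series; mu = 5 gives D_5. The Hessian of g at 0 has rank 0. Corank 2; j^3 = x^3 is a perfect cube, so E-series; the 4-jet and mu = 7 give E_7. f is D_5 but g is E_7, hence not right-equivalent.

No.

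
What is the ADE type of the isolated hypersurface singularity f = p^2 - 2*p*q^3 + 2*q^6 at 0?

A_5

The Hessian of f at 0 is [[2, 0], [0, 0]] with rank 1, so corank 1. A Groebner basis of the Jacobian ideal J(f) in C{p,q} is {p*q^2, -p + q^3, p^2}; counting standard monomials gives mu = 5. Corank 1: A-series; mu = 5 gives A_5.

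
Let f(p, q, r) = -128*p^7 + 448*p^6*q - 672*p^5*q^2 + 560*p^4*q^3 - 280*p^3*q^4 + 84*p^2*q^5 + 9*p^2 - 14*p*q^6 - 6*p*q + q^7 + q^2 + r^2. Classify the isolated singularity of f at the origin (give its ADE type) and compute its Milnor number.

Type A_{6}, Milnor number mu = 6.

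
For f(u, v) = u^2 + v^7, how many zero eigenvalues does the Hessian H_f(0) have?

1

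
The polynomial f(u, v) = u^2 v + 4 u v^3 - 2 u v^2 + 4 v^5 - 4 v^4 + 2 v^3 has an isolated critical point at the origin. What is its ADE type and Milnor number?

Type D4, Milnor number mu = 4.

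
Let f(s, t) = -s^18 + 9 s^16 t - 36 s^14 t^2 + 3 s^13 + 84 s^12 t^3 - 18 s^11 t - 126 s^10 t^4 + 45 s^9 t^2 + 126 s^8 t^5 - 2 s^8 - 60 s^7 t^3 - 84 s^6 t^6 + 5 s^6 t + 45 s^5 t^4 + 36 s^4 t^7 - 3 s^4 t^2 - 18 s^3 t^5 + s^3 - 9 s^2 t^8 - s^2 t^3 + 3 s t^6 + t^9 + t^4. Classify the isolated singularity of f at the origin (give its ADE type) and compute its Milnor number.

Type E_{6}, Milnor number mu = 6.

The Hessian of f at 0 has rank 0. Corank 2; j^3 = s^3 is a perfect cube, so E-series; the 4-jet and mu = 6 give E_6.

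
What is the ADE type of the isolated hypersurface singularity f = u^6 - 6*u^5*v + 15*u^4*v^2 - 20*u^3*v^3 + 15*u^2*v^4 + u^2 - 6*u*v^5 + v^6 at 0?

A_{5}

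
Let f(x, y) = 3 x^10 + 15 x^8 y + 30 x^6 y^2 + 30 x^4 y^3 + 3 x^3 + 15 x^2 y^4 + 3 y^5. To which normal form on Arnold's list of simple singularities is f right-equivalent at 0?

The Hessian of f at 0 is [[0, 0], [0, 0]] with rank 0, so corank 2. A Groebner basis of the Jacobian ideal J(f) in C{x,y} is {y^4, x^2}; counting standard monomials gives mu = 8. Corank 2; j^3 = 3*x^3 is a perfect cube, so E-series; the 5-jet and mu = 8 give E_8.

E_{8}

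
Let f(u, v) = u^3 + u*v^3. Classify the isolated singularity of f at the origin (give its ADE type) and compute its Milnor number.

Type E7, Milnor number mu = 7.

The Hessian of f at 0 is [[0, 0], [0, 0]] with rank 0, so corank 2. A Groebner basis of the Jacobian ideal J(f) in C{u,v} is {u^3, u*v^2, 3*u^2 + v^3}; counting standard monomials gives mu = 7. Corank 2; j^3 = u^3 is a perfect cube, so E-series; the 4-jet and mu = 7 give E_7.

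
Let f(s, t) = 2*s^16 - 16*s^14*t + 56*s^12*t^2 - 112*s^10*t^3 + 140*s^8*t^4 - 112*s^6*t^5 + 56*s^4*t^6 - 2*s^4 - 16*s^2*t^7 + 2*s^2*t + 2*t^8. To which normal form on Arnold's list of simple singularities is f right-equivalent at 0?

The Hessian of f at 0 has rank 0. Corank 2; j^3 = 2*s^2*t has shape L^2 M (L != M), so D-series; mu = 9 gives D_9.

D9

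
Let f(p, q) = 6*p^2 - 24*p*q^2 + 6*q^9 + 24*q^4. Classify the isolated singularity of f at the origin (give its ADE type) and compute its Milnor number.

Type A_{8}, Milnor number mu = 8.

The Hessian of f at 0 has rank 1. Corank 1: A-series; mu = 8 gives A_8.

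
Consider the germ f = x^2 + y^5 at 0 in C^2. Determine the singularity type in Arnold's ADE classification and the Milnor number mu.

The Hessian of f at 0 has rank 1. Corank 1: A-series; mu = 4 gives A_4.

Type A4, Milnor number mu = 4.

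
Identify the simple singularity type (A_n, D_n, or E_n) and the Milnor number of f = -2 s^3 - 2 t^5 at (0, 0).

The Hessian of f at 0 has rank 0. Corank 2; j^3 = -2*s^3 is a perfect cube, so E-series; the 5-jet and mu = 8 give E_8.

Type E8, Milnor number mu = 8.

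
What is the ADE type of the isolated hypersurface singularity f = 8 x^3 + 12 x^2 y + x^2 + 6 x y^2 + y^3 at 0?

The Hessian of f at 0 has rank 1. Corank 1: A-series; mu = 2 gives A_2.

A_2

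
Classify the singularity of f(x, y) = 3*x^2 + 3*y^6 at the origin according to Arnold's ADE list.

A_5

The Hessian of f at 0 has rank 1. Corank 1: A-series; mu = 5 gives A_5.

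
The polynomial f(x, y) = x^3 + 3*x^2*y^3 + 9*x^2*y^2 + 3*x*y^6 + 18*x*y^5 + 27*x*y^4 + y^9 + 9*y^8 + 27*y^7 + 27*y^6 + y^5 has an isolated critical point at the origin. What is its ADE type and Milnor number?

The Hessian of f at 0 has rank 0. Corank 2; j^3 = x^3 is a perfect cube, so E-series; the 5-jet and mu = 8 give E_8.

Type E_8, Milnor number mu = 8.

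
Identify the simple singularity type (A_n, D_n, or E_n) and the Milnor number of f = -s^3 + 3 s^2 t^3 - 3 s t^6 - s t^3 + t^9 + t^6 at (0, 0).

Type E_{7}, Milnor number mu = 7.

The Hessian of f at 0 has rank 0. Corank 2; j^3 = -s^3 is a perfect cube, so E-series; the 4-jet and mu = 7 give E_7.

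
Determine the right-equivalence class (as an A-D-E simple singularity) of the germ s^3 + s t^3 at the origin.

E7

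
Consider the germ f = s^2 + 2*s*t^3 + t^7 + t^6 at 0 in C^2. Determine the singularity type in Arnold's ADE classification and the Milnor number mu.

Type A6, Milnor number mu = 6.

The Hessian of f at 0 is [[2, 0], [0, 0]] with rank 1, so corank 1. A Groebner basis of the Jacobian ideal J(f) in C{s,t} is {s + t^3, s^2}; counting standard monomials gives mu = 6. Corank 1: A-series; mu = 6 gives A_6.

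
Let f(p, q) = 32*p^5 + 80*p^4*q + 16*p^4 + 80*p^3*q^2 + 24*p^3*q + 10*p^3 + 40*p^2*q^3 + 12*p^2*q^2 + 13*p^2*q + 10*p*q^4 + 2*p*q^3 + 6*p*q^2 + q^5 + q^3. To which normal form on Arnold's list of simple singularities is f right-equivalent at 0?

D_4

The Hessian of f at 0 is [[0, 0], [0, 0]] with rank 0, so corank 2. A Groebner basis of the Jacobian ideal J(f) in C{p,q} is {q^3, p^2 - 3*q^2/11, p*q + 6*q^2/11}; counting standard monomials gives mu = 4. Corank 2; j^3 = (2*p + q)*(5*p^2 + 4*p*q + q^2) splits into three distinct lines over C (the quadratic factor has nonzero discriminant), so D_4.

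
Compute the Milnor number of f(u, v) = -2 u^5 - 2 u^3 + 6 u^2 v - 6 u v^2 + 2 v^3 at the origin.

8

The Hessian of f at 0 is [[0, 0], [0, 0]] with rank 0, so corank 2. A Groebner basis of the Jacobian ideal J(f) in C{u,v} is {v^5, u*v^3 - 3*v^4/4, u^2 - 2*u*v + v^2}; counting standard monomials gives mu = 8. Corank 2; j^3 = -2*(u - v)^3 is a perfect cube, so E-series; the 5-jet and mu = 8 give E_8.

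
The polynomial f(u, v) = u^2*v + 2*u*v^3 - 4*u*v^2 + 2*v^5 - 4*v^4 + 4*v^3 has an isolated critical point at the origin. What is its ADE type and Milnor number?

Type D6, Milnor number mu = 6.

The Hessian of f at 0 has rank 0. Corank 2; j^3 = v*(u - 2*v)^2 has shape L^2 M (L != M), so D-series; mu = 6 gives D_6.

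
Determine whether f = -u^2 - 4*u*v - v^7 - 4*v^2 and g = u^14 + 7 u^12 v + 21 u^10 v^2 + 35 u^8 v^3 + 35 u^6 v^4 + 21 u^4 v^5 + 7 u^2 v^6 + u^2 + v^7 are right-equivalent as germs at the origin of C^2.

The Hessian of f at 0 is [[-2, -4], [-4, -8]] with rank 1, so corank 1. A Groebner basis of the Jacobian ideal J(f) in C{u,v} is {v^6, u + 2*v}; counting standard monomials gives mu = 6. Corank 1: A-series; mu = 6 gives A_6. The Hessian of g at 0 is [[2, 0], [0, 0]] with rank 1, so corank 1. A Groebner basis of the Jacobian ideal J(g) in C{u,v} is {v^6, u}; counting standard monomials gives mu = 6. Corank 1: A-series; mu = 6 gives A_6. Both have type A_6, hence right-equivalent.

Yes.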